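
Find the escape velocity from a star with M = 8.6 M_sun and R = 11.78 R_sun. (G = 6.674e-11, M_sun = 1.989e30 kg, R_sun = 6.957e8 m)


M = 8.6 * 1.989e30 kg = 1.71054e+31 kg; R = 11.78 * 6.957e8 m = 8.195346e+09 m. v_esc = sqrt(2GM/R) = sqrt(2 * 6.674e-11 * 1.71054e+31 / 8.195346e+09) = 527826.3526

527826.3526 m/s


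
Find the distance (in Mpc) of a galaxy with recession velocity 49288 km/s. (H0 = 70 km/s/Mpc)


d = v / H0 = 49288 / 70 = 704.1143

704.1143 Mpc


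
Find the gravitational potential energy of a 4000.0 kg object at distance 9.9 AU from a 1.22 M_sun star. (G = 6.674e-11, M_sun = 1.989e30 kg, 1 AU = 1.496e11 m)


M = 1.22 * 1.989e30 kg = 2.42658e+30 kg; r = 9.9 AU * 1.496e11 m/AU = 1.48104e+12 m. U = -GM*m/r = -(6.674e-11 * 2.42658e+30 * 4000.0) / 1.48104e+12 = -4.374e+11

-4.374e+11 J


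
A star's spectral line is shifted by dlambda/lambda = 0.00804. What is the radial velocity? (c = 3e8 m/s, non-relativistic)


v = (dlambda/lambda) * c = 0.00804 * 3e8 = 2.412e+06

2.412e+06 m/s


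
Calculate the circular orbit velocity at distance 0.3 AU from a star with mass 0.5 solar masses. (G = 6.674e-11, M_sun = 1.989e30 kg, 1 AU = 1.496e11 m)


v = sqrt(GM/r) = sqrt(6.674e-11 * 9.945e+29 / 4.488e+10) = 38456.4393

38456.4393 m/s


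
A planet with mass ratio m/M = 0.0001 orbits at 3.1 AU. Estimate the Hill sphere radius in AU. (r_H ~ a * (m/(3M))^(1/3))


r_H = a * (m/3M)^(1/3) = 3.1 * (0.0001/3)^(1/3) = 0.0998

0.0998 AU


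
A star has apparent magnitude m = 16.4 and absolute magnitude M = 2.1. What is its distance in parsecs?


d = 10^((m - M + 5)/5) = 10^((16.4 - 2.1 + 5)/5) = 7244.3596

7244.3596 pc


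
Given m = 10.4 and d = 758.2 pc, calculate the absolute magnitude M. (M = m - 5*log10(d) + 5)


M = m - 5*log10(d) + 5 = 10.4 - 5*log10(758.2) + 5 = 1.0011

1.0011


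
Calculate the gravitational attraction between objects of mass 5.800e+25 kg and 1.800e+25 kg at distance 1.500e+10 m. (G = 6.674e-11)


F = G*m1*m2/r^2 = 6.674e-11 * 5.800e+25 * 1.800e+25 / (1.500e+10)^2 = 6.674e-11 * 1.044e+51 / 2.250e+20 = 3.097e+20

3.097e+20 N


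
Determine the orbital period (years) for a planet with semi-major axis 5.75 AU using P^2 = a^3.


P = a^(3/2) = 5.75^1.5 = 13.788

13.788 years


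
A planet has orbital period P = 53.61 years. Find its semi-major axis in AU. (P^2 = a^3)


a = P^(2/3) = 53.61^(2/3) = 14.2177

14.2177 AU


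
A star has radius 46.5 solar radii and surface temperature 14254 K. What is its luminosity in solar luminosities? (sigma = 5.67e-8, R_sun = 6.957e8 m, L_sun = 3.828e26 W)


R = 46.5 * 6.957e8 m = 3.235005e+10 m. L = 4*pi*R^2*sigma*T^4 = 4*pi*(3.235005e+10)^2 * 5.67e-8 * 14254^4 = 3.078150523e+31 W. L/L_sun = 3.078150523e+31 / 3.828e26 = 80411.4557

80411.4557 L_sun


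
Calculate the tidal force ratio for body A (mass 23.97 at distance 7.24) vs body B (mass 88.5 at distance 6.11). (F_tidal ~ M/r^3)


Ratio = (M1/r1^3) / (M2/r2^3) = (23.97/7.24^3) / (88.5/6.11^3) = 0.1628

0.1628


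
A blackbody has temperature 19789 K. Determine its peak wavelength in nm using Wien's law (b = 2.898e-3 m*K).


lam_max = b / T = 2.898e-3 / 19789 = 1.464e-07 m = 146.445 nm

146.445 nm


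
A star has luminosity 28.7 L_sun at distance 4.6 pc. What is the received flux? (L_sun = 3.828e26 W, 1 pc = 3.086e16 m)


F = L / (4*pi*d^2) = 1.099e+28 / (4*pi*(1.420e+17)^2) = 4.338e-08

4.338e-08 W/m^2


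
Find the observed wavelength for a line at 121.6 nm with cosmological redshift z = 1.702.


lam_obs = lam_emit * (1 + z) = 121.6 * (1 + 1.702) = 328.5632

328.5632 nm


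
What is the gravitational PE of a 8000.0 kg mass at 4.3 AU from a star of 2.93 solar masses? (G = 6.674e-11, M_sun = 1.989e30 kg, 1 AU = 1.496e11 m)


M = 2.93 * 1.989e30 kg = 5.82777e+30 kg; r = 4.3 AU * 1.496e11 m/AU = 6.4328e+11 m. U = -GM*m/r = -(6.674e-11 * 5.82777e+30 * 8000.0) / 6.4328e+11 = -4.837e+12

-4.837e+12 J


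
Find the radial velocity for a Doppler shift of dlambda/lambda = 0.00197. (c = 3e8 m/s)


v = (dlambda/lambda) * c = 0.00197 * 3e8 = 591000.0

591000.0 m/s


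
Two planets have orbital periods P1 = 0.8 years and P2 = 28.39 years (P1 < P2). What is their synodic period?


1/P_syn = |1/P1 - 1/P2| = |1/0.8 - 1/28.39| => P_syn = 0.8232

0.8232 years


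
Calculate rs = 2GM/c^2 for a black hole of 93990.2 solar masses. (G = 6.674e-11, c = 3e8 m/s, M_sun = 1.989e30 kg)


M = 93990.2 * 1.989e30 kg = 1.869465078e+35 kg. rs = 2GM/c^2 = 2 * 6.674e-11 * 1.869465078e+35 / (3e8)^2 = 2.773e+08

2.773e+08 m


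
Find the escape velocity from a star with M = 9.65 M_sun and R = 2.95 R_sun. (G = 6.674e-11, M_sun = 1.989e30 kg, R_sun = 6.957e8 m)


M = 9.65 * 1.989e30 kg = 1.919385e+31 kg; R = 2.95 * 6.957e8 m = 2.052315e+09 m. v_esc = sqrt(2GM/R) = sqrt(2 * 6.674e-11 * 1.919385e+31 / 2.052315e+09) = 1.117e+06

1.117e+06 m/s


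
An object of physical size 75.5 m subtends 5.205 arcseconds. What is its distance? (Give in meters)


D = size / theta_rad, theta_rad = 5.205 * pi/(180*3600) = 2.523e-05, D = 2.992e+06

2.992e+06 m


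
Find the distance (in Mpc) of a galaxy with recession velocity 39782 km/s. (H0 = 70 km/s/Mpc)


d = v / H0 = 39782 / 70 = 568.3143

568.3143 Mpc


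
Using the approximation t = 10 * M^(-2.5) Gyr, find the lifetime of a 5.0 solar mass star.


t = 10 * M^(-2.5) = 10 * 5.0^(-2.5) = 0.1789

0.1789 Gyr


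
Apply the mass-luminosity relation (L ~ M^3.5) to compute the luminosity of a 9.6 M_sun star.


L/L_sun = (M/M_sun)^3.5 = 9.6^3.5 = 2741.2542

2741.2542 L_sun


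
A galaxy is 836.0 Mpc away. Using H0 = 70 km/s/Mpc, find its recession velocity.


v = H0 * d = 70 * 836.0 = 58520.0

58520.0 km/s


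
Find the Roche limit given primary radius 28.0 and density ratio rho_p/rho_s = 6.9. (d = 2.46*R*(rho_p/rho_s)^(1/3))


d_Roche = 2.46 * 28.0 * 6.9^(1/3) = 131.1322

131.1322


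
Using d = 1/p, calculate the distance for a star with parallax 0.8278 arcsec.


d = 1/p = 1/0.8278 = 1.208

1.208 pc


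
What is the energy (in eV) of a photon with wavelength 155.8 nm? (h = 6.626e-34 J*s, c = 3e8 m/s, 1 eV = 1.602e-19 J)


E = hc/lambda = 6.626e-34 * 3e8 / 1.558e-07 = 1.276e-18 J = 7.9642 eV

7.9642 eV


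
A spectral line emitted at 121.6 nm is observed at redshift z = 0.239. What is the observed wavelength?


lam_obs = lam_emit * (1 + z) = 121.6 * (1 + 0.239) = 150.6624

150.6624 nm


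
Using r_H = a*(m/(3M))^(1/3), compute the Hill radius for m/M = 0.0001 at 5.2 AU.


r_H = a * (m/3M)^(1/3) = 5.2 * (0.0001/3)^(1/3) = 0.1674

0.1674 AU


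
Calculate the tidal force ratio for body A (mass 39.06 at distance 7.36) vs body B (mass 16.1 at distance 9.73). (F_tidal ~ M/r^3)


Ratio = (M1/r1^3) / (M2/r2^3) = (39.06/7.36^3) / (16.1/9.73^3) = 5.6055

5.6055


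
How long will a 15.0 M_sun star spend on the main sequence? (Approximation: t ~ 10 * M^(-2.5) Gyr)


t = 10 * M^(-2.5) = 10 * 15.0^(-2.5) = 0.0115

0.0115 Gyr


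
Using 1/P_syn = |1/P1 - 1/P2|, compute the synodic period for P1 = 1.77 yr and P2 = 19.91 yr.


1/P_syn = |1/P1 - 1/P2| = |1/1.77 - 1/19.91| => P_syn = 1.9427

1.9427 years


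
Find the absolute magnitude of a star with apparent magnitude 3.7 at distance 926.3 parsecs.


M = m - 5*log10(d) + 5 = 3.7 - 5*log10(926.3) + 5 = -6.1338

-6.1338


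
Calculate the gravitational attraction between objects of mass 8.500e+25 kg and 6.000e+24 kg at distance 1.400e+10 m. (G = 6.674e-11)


F = G*m1*m2/r^2 = 6.674e-11 * 8.500e+25 * 6.000e+24 / (1.400e+10)^2 = 6.674e-11 * 5.100e+50 / 1.960e+20 = 1.737e+20

1.737e+20 N


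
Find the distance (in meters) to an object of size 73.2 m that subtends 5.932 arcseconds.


D = size / theta_rad, theta_rad = 5.932 * pi/(180*3600) = 2.876e-05, D = 2.545e+06

2.545e+06 m


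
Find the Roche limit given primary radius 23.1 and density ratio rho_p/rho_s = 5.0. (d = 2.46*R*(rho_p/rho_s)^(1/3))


d_Roche = 2.46 * 23.1 * 5.0^(1/3) = 97.1711

97.1711


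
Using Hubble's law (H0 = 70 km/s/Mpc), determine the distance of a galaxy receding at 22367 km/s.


d = v / H0 = 22367 / 70 = 319.5286

319.5286 Mpc


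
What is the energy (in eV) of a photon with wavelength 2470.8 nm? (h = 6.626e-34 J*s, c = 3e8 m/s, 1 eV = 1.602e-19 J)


E = hc/lambda = 6.626e-34 * 3e8 / 2.471e-06 = 8.045e-20 J = 0.5022 eV

0.5022 eV


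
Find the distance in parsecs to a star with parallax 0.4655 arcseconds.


d = 1/p = 1/0.4655 = 2.1482

2.1482 pc


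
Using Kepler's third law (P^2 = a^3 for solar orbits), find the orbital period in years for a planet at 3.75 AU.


P = a^(3/2) = 3.75^1.5 = 7.2618

7.2618 years


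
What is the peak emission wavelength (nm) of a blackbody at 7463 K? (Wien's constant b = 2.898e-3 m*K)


lam_max = b / T = 2.898e-3 / 7463 = 3.883e-07 m = 388.3157 nm

388.3157 nm


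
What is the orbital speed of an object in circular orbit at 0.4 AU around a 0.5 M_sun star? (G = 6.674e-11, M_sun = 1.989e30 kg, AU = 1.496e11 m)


v = sqrt(GM/r) = sqrt(6.674e-11 * 9.945e+29 / 5.984e+10) = 33304.2534

33304.2534 m/s


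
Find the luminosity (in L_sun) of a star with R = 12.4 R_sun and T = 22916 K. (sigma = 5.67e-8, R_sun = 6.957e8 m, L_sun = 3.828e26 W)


R = 12.4 * 6.957e8 m = 8.62668e+09 m. L = 4*pi*R^2*sigma*T^4 = 4*pi*(8.62668e+09)^2 * 5.67e-8 * 22916^4 = 1.462296883e+31 W. L/L_sun = 1.462296883e+31 / 3.828e26 = 38200.0231

38200.0231 L_sun


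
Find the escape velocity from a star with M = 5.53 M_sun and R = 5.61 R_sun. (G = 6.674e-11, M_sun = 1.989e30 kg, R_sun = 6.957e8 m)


M = 5.53 * 1.989e30 kg = 1.099917e+31 kg; R = 5.61 * 6.957e8 m = 3.902877e+09 m. v_esc = sqrt(2GM/R) = sqrt(2 * 6.674e-11 * 1.099917e+31 / 3.902877e+09) = 613331.9996

613331.9996 m/s


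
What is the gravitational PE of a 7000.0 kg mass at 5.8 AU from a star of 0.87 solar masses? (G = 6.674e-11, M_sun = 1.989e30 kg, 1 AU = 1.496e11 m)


M = 0.87 * 1.989e30 kg = 1.73043e+30 kg; r = 5.8 AU * 1.496e11 m/AU = 8.6768e+11 m. U = -GM*m/r = -(6.674e-11 * 1.73043e+30 * 7000.0) / 8.6768e+11 = -9.317e+11

-9.317e+11 J


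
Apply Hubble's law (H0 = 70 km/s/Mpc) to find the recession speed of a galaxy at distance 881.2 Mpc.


v = H0 * d = 70 * 881.2 = 61684.0

61684.0 km/s


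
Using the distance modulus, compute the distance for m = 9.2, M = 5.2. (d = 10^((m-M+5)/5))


d = 10^((m - M + 5)/5) = 10^((9.2 - 5.2 + 5)/5) = 63.0957

63.0957 pc


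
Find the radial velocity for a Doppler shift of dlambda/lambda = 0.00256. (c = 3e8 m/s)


v = (dlambda/lambda) * c = 0.00256 * 3e8 = 768000.0

768000.0 m/s


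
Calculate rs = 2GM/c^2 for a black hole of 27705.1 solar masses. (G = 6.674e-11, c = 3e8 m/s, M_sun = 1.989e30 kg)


M = 27705.1 * 1.989e30 kg = 5.51054439e+34 kg. rs = 2GM/c^2 = 2 * 6.674e-11 * 5.51054439e+34 / (3e8)^2 = 8.173e+07

8.173e+07 m


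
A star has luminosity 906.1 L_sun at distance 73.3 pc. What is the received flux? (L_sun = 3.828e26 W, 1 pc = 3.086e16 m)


F = L / (4*pi*d^2) = 3.469e+29 / (4*pi*(2.262e+18)^2) = 5.394e-09

5.394e-09 W/m^2


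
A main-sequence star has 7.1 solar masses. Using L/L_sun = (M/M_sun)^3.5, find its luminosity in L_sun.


L/L_sun = (M/M_sun)^3.5 = 7.1^3.5 = 953.6834

953.6834 L_sun


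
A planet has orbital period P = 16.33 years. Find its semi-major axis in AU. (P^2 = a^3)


a = P^(2/3) = 16.33^(2/3) = 6.4366

6.4366 AU


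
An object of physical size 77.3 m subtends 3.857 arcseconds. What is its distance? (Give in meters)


D = size / theta_rad, theta_rad = 3.857 * pi/(180*3600) = 1.870e-05, D = 4.134e+06

4.134e+06 m


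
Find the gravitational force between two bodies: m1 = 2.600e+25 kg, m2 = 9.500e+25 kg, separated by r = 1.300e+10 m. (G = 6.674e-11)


F = G*m1*m2/r^2 = 6.674e-11 * 2.600e+25 * 9.500e+25 / (1.300e+10)^2 = 6.674e-11 * 2.470e+51 / 1.690e+20 = 9.754e+20

9.754e+20 N


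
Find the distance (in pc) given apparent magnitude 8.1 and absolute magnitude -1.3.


d = 10^((m - M + 5)/5) = 10^((8.1 - -1.3 + 5)/5) = 758.5776

758.5776 pc


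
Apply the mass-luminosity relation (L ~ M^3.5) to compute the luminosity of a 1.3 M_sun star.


L/L_sun = (M/M_sun)^3.5 = 1.3^3.5 = 2.505

2.505 L_sun


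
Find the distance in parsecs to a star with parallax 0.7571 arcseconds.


d = 1/p = 1/0.7571 = 1.3208

1.3208 pc


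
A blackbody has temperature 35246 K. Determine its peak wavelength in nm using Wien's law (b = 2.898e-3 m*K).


lam_max = b / T = 2.898e-3 / 35246 = 8.222e-08 m = 82.2221 nm

82.2221 nm


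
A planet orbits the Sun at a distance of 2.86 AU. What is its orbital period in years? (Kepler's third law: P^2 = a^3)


P = a^(3/2) = 2.86^1.5 = 4.8367

4.8367 years


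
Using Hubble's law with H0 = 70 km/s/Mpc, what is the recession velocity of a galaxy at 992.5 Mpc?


v = H0 * d = 70 * 992.5 = 69475.0

69475.0 km/s


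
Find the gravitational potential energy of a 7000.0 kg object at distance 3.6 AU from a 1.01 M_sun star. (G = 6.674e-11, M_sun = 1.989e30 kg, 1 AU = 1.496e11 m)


M = 1.01 * 1.989e30 kg = 2.00889e+30 kg; r = 3.6 AU * 1.496e11 m/AU = 5.3856e+11 m. U = -GM*m/r = -(6.674e-11 * 2.00889e+30 * 7000.0) / 5.3856e+11 = -1.743e+12

-1.743e+12 J


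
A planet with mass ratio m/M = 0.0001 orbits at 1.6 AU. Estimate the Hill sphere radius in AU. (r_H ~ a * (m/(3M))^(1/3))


r_H = a * (m/3M)^(1/3) = 1.6 * (0.0001/3)^(1/3) = 0.0515

0.0515 AU


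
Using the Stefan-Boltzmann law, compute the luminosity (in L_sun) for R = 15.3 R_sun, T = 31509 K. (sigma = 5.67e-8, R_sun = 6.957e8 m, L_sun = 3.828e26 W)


R = 15.3 * 6.957e8 m = 1.064421e+10 m. L = 4*pi*R^2*sigma*T^4 = 4*pi*(1.064421e+10)^2 * 5.67e-8 * 31509^4 = 7.957163321e+31 W. L/L_sun = 7.957163321e+31 / 3.828e26 = 207867.3804

207867.3804 L_sun


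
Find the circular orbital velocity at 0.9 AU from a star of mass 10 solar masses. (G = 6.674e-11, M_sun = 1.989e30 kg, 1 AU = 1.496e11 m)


v = sqrt(GM/r) = sqrt(6.674e-11 * 1.989e+31 / 1.346e+11) = 99294.0994

99294.0994 m/s


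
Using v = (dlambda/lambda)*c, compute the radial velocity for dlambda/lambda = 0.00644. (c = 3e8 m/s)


v = (dlambda/lambda) * c = 0.00644 * 3e8 = 1.932e+06

1.932e+06 m/s


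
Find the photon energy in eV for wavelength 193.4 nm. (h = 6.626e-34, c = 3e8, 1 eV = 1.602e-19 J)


E = hc/lambda = 6.626e-34 * 3e8 / 1.934e-07 = 1.028e-18 J = 6.4158 eV

6.4158 eV


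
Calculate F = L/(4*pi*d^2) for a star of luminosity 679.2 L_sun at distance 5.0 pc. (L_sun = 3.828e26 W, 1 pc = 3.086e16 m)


F = L / (4*pi*d^2) = 2.600e+29 / (4*pi*(1.543e+17)^2) = 8.690e-07

8.690e-07 W/m^2


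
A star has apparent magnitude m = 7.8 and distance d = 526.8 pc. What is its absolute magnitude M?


M = m - 5*log10(d) + 5 = 7.8 - 5*log10(526.8) + 5 = -0.8082

-0.8082


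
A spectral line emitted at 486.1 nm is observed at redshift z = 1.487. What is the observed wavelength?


lam_obs = lam_emit * (1 + z) = 486.1 * (1 + 1.487) = 1208.9307

1208.9307 nm


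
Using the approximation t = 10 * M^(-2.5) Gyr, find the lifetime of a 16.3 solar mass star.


t = 10 * M^(-2.5) = 10 * 16.3^(-2.5) = 0.0093

0.0093 Gyr


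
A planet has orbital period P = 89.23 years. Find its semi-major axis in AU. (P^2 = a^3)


a = P^(2/3) = 89.23^(2/3) = 19.9683

19.9683 AU


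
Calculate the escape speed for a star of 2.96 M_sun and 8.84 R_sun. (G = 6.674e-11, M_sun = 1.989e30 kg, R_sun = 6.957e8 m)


M = 2.96 * 1.989e30 kg = 5.88744e+30 kg; R = 8.84 * 6.957e8 m = 6.149988e+09 m. v_esc = sqrt(2GM/R) = sqrt(2 * 6.674e-11 * 5.88744e+30 / 6.149988e+09) = 357465.5648

357465.5648 m/s


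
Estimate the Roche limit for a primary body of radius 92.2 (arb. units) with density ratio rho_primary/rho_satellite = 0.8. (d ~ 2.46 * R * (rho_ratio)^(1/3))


d_Roche = 2.46 * 92.2 * 0.8^(1/3) = 210.5536

210.5536


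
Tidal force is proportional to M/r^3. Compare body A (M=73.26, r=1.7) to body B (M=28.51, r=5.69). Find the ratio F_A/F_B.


Ratio = (M1/r1^3) / (M2/r2^3) = (73.26/1.7^3) / (28.51/5.69^3) = 96.3518

96.3518


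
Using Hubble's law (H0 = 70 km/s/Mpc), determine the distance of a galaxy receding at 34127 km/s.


d = v / H0 = 34127 / 70 = 487.5286

487.5286 Mpc


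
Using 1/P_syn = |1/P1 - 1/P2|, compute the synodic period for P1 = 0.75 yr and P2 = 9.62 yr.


1/P_syn = |1/P1 - 1/P2| = |1/0.75 - 1/9.62| => P_syn = 0.8134

0.8134 years


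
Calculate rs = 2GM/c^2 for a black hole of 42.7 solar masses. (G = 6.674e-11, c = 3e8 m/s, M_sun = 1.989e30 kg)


M = 42.7 * 1.989e30 kg = 8.49303e+31 kg. rs = 2GM/c^2 = 2 * 6.674e-11 * 8.49303e+31 / (3e8)^2 = 125961.0716

125961.0716 m


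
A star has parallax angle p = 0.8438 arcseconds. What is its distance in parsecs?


d = 1/p = 1/0.8438 = 1.1851

1.1851 pc


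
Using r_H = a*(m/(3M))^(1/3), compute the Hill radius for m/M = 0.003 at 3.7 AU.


r_H = a * (m/3M)^(1/3) = 3.7 * (0.003/3)^(1/3) = 0.37

0.37 AU


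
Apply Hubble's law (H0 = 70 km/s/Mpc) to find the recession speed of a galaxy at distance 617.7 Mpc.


v = H0 * d = 70 * 617.7 = 43239.0

43239.0 km/s


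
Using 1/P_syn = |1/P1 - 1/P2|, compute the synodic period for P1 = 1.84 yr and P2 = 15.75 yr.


1/P_syn = |1/P1 - 1/P2| = |1/1.84 - 1/15.75| => P_syn = 2.0834

2.0834 years


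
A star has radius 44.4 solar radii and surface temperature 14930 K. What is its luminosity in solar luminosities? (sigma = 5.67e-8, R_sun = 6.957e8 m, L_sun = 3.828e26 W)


R = 44.4 * 6.957e8 m = 3.088908e+10 m. L = 4*pi*R^2*sigma*T^4 = 4*pi*(3.088908e+10)^2 * 5.67e-8 * 14930^4 = 3.37786354e+31 W. L/L_sun = 3.37786354e+31 / 3.828e26 = 88240.9493

88240.9493 L_sun


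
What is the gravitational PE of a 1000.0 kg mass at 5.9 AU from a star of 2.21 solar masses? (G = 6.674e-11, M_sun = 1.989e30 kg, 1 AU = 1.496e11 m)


M = 2.21 * 1.989e30 kg = 4.39569e+30 kg; r = 5.9 AU * 1.496e11 m/AU = 8.8264e+11 m. U = -GM*m/r = -(6.674e-11 * 4.39569e+30 * 1000.0) / 8.8264e+11 = -3.324e+11

-3.324e+11 J


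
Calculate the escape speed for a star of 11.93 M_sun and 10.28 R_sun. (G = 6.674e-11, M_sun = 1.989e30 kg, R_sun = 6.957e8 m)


M = 11.93 * 1.989e30 kg = 2.372877e+31 kg; R = 10.28 * 6.957e8 m = 7.151796e+09 m. v_esc = sqrt(2GM/R) = sqrt(2 * 6.674e-11 * 2.372877e+31 / 7.151796e+09) = 665484.8199

665484.8199 m/s


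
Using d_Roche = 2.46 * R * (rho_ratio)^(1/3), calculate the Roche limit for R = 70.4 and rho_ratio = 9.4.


d_Roche = 2.46 * 70.4 * 9.4^(1/3) = 365.4969

365.4969


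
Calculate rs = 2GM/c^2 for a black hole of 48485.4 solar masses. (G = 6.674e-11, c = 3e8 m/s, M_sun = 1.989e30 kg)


M = 48485.4 * 1.989e30 kg = 9.64374606e+34 kg. rs = 2GM/c^2 = 2 * 6.674e-11 * 9.64374606e+34 / (3e8)^2 = 1.430e+08

1.430e+08 m


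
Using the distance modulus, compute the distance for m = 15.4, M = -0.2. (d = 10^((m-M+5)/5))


d = 10^((m - M + 5)/5) = 10^((15.4 - -0.2 + 5)/5) = 13182.5674

13182.5674 pc


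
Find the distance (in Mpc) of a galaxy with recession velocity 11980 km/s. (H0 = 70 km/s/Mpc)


d = v / H0 = 11980 / 70 = 171.1429

171.1429 Mpc


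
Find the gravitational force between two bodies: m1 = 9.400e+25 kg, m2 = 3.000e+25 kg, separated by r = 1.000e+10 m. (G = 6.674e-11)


F = G*m1*m2/r^2 = 6.674e-11 * 9.400e+25 * 3.000e+25 / (1.000e+10)^2 = 6.674e-11 * 2.820e+51 / 1.000e+20 = 1.882e+21

1.882e+21 N


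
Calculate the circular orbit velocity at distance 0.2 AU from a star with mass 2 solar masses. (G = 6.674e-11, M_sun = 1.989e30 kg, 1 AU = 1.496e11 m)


v = sqrt(GM/r) = sqrt(6.674e-11 * 3.978e+30 / 2.992e+10) = 94198.6537

94198.6537 m/s


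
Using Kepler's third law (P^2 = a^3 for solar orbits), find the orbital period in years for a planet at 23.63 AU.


P = a^(3/2) = 23.63^1.5 = 114.8671

114.8671 years


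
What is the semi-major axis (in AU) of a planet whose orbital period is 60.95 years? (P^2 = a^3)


a = P^(2/3) = 60.95^(2/3) = 15.4875

15.4875 AU


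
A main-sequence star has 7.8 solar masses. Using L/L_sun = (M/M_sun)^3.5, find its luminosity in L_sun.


L/L_sun = (M/M_sun)^3.5 = 7.8^3.5 = 1325.3516

1325.3516 L_sun


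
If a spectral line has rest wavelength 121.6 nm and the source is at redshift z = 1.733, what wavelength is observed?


lam_obs = lam_emit * (1 + z) = 121.6 * (1 + 1.733) = 332.3328

332.3328 nm


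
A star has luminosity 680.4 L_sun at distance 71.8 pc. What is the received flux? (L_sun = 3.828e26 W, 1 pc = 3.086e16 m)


F = L / (4*pi*d^2) = 2.605e+29 / (4*pi*(2.216e+18)^2) = 4.222e-09

4.222e-09 W/m^2


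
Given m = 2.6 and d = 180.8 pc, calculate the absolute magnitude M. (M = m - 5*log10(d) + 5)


M = m - 5*log10(d) + 5 = 2.6 - 5*log10(180.8) + 5 = -3.686

-3.686


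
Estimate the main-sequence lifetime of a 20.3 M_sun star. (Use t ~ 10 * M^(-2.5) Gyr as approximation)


t = 10 * M^(-2.5) = 10 * 20.3^(-2.5) = 0.0054

0.0054 Gyr


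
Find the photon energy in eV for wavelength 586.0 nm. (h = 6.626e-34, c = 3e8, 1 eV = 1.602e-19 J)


E = hc/lambda = 6.626e-34 * 3e8 / 5.860e-07 = 3.392e-19 J = 2.1174 eV

2.1174 eV


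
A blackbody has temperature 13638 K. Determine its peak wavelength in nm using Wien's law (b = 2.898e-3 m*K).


lam_max = b / T = 2.898e-3 / 13638 = 2.125e-07 m = 212.4945 nm

212.4945 nm


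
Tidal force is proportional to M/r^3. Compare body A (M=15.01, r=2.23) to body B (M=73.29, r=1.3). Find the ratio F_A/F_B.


Ratio = (M1/r1^3) / (M2/r2^3) = (15.01/2.23^3) / (73.29/1.3^3) = 0.0406

0.0406


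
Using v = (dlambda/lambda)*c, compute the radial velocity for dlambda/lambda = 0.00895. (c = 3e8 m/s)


v = (dlambda/lambda) * c = 0.00895 * 3e8 = 2.685e+06

2.685e+06 m/s


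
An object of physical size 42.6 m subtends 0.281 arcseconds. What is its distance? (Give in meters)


D = size / theta_rad, theta_rad = 0.281 * pi/(180*3600) = 1.362e-06, D = 3.127e+07

3.127e+07 m


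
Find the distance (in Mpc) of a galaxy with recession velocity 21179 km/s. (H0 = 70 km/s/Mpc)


d = v / H0 = 21179 / 70 = 302.5571

302.5571 Mpc


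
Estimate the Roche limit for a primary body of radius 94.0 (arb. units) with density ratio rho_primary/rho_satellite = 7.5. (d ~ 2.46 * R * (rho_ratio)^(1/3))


d_Roche = 2.46 * 94.0 * 7.5^(1/3) = 452.637

452.637


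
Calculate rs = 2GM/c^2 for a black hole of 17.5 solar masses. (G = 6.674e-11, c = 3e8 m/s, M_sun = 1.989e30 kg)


M = 17.5 * 1.989e30 kg = 3.48075e+31 kg. rs = 2GM/c^2 = 2 * 6.674e-11 * 3.48075e+31 / (3e8)^2 = 51623.39

51623.39 m


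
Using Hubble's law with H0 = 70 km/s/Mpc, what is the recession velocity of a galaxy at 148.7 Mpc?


v = H0 * d = 70 * 148.7 = 10409.0

10409.0 km/s


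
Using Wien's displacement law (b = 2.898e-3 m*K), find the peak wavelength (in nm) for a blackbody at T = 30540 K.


lam_max = b / T = 2.898e-3 / 30540 = 9.489e-08 m = 94.8919 nm

94.8919 nm


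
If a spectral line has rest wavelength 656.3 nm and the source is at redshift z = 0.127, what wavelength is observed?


lam_obs = lam_emit * (1 + z) = 656.3 * (1 + 0.127) = 739.6501

739.6501 nm


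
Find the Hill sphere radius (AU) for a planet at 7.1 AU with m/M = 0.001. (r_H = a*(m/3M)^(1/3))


r_H = a * (m/3M)^(1/3) = 7.1 * (0.001/3)^(1/3) = 0.4923

0.4923 AU


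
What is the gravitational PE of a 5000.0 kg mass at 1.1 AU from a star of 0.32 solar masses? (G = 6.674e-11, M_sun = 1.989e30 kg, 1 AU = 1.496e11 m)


M = 0.32 * 1.989e30 kg = 6.3648e+29 kg; r = 1.1 AU * 1.496e11 m/AU = 1.6456e+11 m. U = -GM*m/r = -(6.674e-11 * 6.3648e+29 * 5000.0) / 1.6456e+11 = -1.291e+12

-1.291e+12 J


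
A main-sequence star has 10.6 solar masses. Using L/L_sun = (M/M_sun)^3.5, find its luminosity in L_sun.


L/L_sun = (M/M_sun)^3.5 = 10.6^3.5 = 3877.6672

3877.6672 L_sun


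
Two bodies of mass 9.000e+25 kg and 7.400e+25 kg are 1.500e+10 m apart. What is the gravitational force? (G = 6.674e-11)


F = G*m1*m2/r^2 = 6.674e-11 * 9.000e+25 * 7.400e+25 / (1.500e+10)^2 = 6.674e-11 * 6.660e+51 / 2.250e+20 = 1.976e+21

1.976e+21 N


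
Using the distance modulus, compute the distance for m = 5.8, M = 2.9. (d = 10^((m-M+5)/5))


d = 10^((m - M + 5)/5) = 10^((5.8 - 2.9 + 5)/5) = 38.0189

38.0189 pc


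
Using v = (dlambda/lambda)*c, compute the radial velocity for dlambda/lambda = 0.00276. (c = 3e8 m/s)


v = (dlambda/lambda) * c = 0.00276 * 3e8 = 828000.0

828000.0 m/s


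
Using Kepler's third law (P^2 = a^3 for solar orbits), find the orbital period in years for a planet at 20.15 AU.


P = a^(3/2) = 20.15^1.5 = 90.4508

90.4508 years


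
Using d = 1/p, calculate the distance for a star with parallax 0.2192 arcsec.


d = 1/p = 1/0.2192 = 4.562

4.562 pc


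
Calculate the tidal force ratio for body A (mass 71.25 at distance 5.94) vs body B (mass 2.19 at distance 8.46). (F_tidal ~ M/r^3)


Ratio = (M1/r1^3) / (M2/r2^3) = (71.25/5.94^3) / (2.19/8.46^3) = 93.9924

93.9924


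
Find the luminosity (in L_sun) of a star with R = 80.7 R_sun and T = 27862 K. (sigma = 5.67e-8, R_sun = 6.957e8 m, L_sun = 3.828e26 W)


R = 80.7 * 6.957e8 m = 5.614299e+10 m. L = 4*pi*R^2*sigma*T^4 = 4*pi*(5.614299e+10)^2 * 5.67e-8 * 27862^4 = 1.353421747e+33 W. L/L_sun = 1.353421747e+33 / 3.828e26 = 3.536e+06

3.536e+06 L_sun


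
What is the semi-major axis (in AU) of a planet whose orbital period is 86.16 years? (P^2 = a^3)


a = P^(2/3) = 86.16^(2/3) = 19.5076

19.5076 AU


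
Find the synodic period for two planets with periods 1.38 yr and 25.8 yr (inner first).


1/P_syn = |1/P1 - 1/P2| = |1/1.38 - 1/25.8| => P_syn = 1.458

1.458 years


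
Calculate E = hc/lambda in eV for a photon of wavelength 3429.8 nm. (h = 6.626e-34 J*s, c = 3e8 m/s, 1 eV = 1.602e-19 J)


E = hc/lambda = 6.626e-34 * 3e8 / 3.430e-06 = 5.796e-20 J = 0.3618 eV

0.3618 eV


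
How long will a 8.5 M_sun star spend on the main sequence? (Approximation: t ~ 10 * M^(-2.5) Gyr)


t = 10 * M^(-2.5) = 10 * 8.5^(-2.5) = 0.0475

0.0475 Gyr


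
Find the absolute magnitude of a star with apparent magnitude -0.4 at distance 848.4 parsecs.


M = m - 5*log10(d) + 5 = -0.4 - 5*log10(848.4) + 5 = -10.043

-10.043


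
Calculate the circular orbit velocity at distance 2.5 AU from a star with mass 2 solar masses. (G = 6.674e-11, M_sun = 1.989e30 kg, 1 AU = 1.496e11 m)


v = sqrt(GM/r) = sqrt(6.674e-11 * 3.978e+30 / 3.740e+11) = 26643.4027

26643.4027 m/s


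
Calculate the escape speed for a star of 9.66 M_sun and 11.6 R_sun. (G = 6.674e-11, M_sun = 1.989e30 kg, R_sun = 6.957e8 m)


M = 9.66 * 1.989e30 kg = 1.921374e+31 kg; R = 11.6 * 6.957e8 m = 8.07012e+09 m. v_esc = sqrt(2GM/R) = sqrt(2 * 6.674e-11 * 1.921374e+31 / 8.07012e+09) = 563733.7776

563733.7776 m/s


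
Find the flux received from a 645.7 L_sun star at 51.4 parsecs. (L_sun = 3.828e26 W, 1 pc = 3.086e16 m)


F = L / (4*pi*d^2) = 2.472e+29 / (4*pi*(1.586e+18)^2) = 7.818e-09

7.818e-09 W/m^2


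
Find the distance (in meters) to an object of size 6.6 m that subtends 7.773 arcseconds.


D = size / theta_rad, theta_rad = 7.773 * pi/(180*3600) = 3.768e-05, D = 175138.0061

175138.0061 m


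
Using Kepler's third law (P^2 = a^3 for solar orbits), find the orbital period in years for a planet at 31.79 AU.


P = a^(3/2) = 31.79^1.5 = 179.2404

179.2404 years


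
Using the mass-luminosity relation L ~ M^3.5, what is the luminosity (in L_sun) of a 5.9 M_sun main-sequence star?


L/L_sun = (M/M_sun)^3.5 = 5.9^3.5 = 498.8639

498.8639 L_sun


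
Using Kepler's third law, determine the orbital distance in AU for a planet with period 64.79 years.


a = P^(2/3) = 64.79^(2/3) = 16.1314

16.1314 AU


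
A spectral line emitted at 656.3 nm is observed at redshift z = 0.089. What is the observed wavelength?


lam_obs = lam_emit * (1 + z) = 656.3 * (1 + 0.089) = 714.7107

714.7107 nm


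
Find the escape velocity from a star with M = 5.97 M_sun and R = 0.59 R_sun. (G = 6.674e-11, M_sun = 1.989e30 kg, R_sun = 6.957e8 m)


M = 5.97 * 1.989e30 kg = 1.187433e+31 kg; R = 0.59 * 6.957e8 m = 4.10463e+08 m. v_esc = sqrt(2GM/R) = sqrt(2 * 6.674e-11 * 1.187433e+31 / 4.10463e+08) = 1.965e+06

1.965e+06 m/s


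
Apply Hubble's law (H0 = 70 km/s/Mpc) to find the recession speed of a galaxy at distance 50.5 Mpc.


v = H0 * d = 70 * 50.5 = 3535.0

3535.0 km/s


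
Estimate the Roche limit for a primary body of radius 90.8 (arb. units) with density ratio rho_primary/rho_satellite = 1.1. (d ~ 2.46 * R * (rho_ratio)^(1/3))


d_Roche = 2.46 * 90.8 * 1.1^(1/3) = 230.5783

230.5783


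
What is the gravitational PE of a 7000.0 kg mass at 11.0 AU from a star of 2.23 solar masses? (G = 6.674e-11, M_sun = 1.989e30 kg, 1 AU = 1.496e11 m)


M = 2.23 * 1.989e30 kg = 4.43547e+30 kg; r = 11.0 AU * 1.496e11 m/AU = 1.6456e+12 m. U = -GM*m/r = -(6.674e-11 * 4.43547e+30 * 7000.0) / 1.6456e+12 = -1.259e+12

-1.259e+12 J


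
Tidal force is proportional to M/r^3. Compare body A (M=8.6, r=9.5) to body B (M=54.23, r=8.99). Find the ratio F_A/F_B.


Ratio = (M1/r1^3) / (M2/r2^3) = (8.6/9.5^3) / (54.23/8.99^3) = 0.1344

0.1344


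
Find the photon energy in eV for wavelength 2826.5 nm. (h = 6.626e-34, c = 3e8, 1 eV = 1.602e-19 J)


E = hc/lambda = 6.626e-34 * 3e8 / 2.827e-06 = 7.033e-20 J = 0.439 eV

0.439 eV


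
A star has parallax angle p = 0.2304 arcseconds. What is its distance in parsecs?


d = 1/p = 1/0.2304 = 4.3403

4.3403 pc


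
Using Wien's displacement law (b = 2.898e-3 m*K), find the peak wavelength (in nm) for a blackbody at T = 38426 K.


lam_max = b / T = 2.898e-3 / 38426 = 7.542e-08 m = 75.4177 nm

75.4177 nm


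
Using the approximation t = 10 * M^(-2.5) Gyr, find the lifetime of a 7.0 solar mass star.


t = 10 * M^(-2.5) = 10 * 7.0^(-2.5) = 0.0771

0.0771 Gyr


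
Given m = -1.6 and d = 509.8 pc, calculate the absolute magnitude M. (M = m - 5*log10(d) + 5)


M = m - 5*log10(d) + 5 = -1.6 - 5*log10(509.8) + 5 = -10.137

-10.137


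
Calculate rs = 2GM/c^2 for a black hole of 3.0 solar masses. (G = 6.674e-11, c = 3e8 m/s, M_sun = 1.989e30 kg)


M = 3.0 * 1.989e30 kg = 5.967e+30 kg. rs = 2GM/c^2 = 2 * 6.674e-11 * 5.967e+30 / (3e8)^2 = 8849.724

8849.724 m


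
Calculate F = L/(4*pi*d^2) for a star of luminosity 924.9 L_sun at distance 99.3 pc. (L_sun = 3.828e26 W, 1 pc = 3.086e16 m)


F = L / (4*pi*d^2) = 3.541e+29 / (4*pi*(3.064e+18)^2) = 3.000e-09

3.000e-09 W/m^2


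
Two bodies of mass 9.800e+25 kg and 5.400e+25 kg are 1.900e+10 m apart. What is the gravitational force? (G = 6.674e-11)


F = G*m1*m2/r^2 = 6.674e-11 * 9.800e+25 * 5.400e+25 / (1.900e+10)^2 = 6.674e-11 * 5.292e+51 / 3.610e+20 = 9.784e+20

9.784e+20 N


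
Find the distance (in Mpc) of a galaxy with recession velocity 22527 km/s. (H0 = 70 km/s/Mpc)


d = v / H0 = 22527 / 70 = 321.8143

321.8143 Mpc


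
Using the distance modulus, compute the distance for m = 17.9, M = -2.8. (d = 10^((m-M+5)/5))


d = 10^((m - M + 5)/5) = 10^((17.9 - -2.8 + 5)/5) = 138038.4265

138038.4265 pc


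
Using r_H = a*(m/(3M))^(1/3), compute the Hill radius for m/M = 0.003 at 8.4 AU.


r_H = a * (m/3M)^(1/3) = 8.4 * (0.003/3)^(1/3) = 0.84

0.84 AU


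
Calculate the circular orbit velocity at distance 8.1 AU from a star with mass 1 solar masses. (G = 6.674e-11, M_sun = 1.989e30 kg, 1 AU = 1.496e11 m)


v = sqrt(GM/r) = sqrt(6.674e-11 * 1.989e+30 / 1.212e+12) = 10466.5171

10466.5171 m/s


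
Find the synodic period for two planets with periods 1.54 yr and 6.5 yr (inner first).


1/P_syn = |1/P1 - 1/P2| = |1/1.54 - 1/6.5| => P_syn = 2.0181

2.0181 years


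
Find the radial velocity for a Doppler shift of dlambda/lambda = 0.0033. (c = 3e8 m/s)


v = (dlambda/lambda) * c = 0.0033 * 3e8 = 990000.0

990000.0 m/s


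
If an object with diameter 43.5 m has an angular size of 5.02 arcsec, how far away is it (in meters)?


D = size / theta_rad, theta_rad = 5.02 * pi/(180*3600) = 2.434e-05, D = 1.787e+06

1.787e+06 m


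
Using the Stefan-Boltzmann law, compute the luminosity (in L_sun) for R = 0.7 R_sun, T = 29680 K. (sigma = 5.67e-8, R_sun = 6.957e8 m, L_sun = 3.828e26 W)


R = 0.7 * 6.957e8 m = 4.8699e+08 m. L = 4*pi*R^2*sigma*T^4 = 4*pi*(4.8699e+08)^2 * 5.67e-8 * 29680^4 = 1.311259344e+29 W. L/L_sun = 1.311259344e+29 / 3.828e26 = 342.5442

342.5442 L_sun


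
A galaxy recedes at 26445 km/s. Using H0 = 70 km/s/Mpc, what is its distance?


d = v / H0 = 26445 / 70 = 377.7857

377.7857 Mpc


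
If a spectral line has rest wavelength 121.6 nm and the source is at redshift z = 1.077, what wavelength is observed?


lam_obs = lam_emit * (1 + z) = 121.6 * (1 + 1.077) = 252.5632

252.5632 nm


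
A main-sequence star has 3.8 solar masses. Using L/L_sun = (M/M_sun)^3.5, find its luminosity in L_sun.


L/L_sun = (M/M_sun)^3.5 = 3.8^3.5 = 106.9652

106.9652 L_sun


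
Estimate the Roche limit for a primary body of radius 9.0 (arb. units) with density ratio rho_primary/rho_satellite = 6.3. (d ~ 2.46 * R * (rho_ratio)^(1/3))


d_Roche = 2.46 * 9.0 * 6.3^(1/3) = 40.8907

40.8907


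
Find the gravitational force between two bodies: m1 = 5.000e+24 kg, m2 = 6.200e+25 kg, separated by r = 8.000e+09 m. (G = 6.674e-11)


F = G*m1*m2/r^2 = 6.674e-11 * 5.000e+24 * 6.200e+25 / (8.000e+09)^2 = 6.674e-11 * 3.100e+50 / 6.400e+19 = 3.233e+20

3.233e+20 N


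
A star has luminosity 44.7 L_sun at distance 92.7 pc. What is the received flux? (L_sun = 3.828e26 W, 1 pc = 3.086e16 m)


F = L / (4*pi*d^2) = 1.711e+28 / (4*pi*(2.861e+18)^2) = 1.664e-10

1.664e-10 W/m^2


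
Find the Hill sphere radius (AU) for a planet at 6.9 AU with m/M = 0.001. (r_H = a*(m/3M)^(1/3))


r_H = a * (m/3M)^(1/3) = 6.9 * (0.001/3)^(1/3) = 0.4784

0.4784 AU


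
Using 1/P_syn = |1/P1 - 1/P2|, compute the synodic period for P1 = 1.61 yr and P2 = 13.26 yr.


1/P_syn = |1/P1 - 1/P2| = |1/1.61 - 1/13.26| => P_syn = 1.8325

1.8325 years


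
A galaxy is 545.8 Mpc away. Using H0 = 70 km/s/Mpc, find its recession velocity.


v = H0 * d = 70 * 545.8 = 38206.0

38206.0 km/s


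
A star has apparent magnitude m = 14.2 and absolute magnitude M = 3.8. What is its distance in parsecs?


d = 10^((m - M + 5)/5) = 10^((14.2 - 3.8 + 5)/5) = 1202.2644

1202.2644 pc


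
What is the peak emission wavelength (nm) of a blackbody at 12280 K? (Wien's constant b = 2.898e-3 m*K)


lam_max = b / T = 2.898e-3 / 12280 = 2.360e-07 m = 235.9935 nm

235.9935 nm


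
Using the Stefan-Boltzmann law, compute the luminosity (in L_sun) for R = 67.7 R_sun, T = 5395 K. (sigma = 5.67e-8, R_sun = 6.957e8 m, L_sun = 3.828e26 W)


R = 67.7 * 6.957e8 m = 4.709889e+10 m. L = 4*pi*R^2*sigma*T^4 = 4*pi*(4.709889e+10)^2 * 5.67e-8 * 5395^4 = 1.338998415e+30 W. L/L_sun = 1.338998415e+30 / 3.828e26 = 3497.906

3497.906 L_sun


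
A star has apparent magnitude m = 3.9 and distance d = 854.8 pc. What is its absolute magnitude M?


M = m - 5*log10(d) + 5 = 3.9 - 5*log10(854.8) + 5 = -5.7593

-5.7593


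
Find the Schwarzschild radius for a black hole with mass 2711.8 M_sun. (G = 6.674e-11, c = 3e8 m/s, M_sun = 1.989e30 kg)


M = 2711.8 * 1.989e30 kg = 5.3937702e+33 kg. rs = 2GM/c^2 = 2 * 6.674e-11 * 5.3937702e+33 / (3e8)^2 = 8.000e+06

8.000e+06 m


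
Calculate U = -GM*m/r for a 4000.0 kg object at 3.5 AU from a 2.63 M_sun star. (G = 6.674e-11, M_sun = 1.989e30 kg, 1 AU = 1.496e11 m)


M = 2.63 * 1.989e30 kg = 5.23107e+30 kg; r = 3.5 AU * 1.496e11 m/AU = 5.236e+11 m. U = -GM*m/r = -(6.674e-11 * 5.23107e+30 * 4000.0) / 5.236e+11 = -2.667e+12

-2.667e+12 J


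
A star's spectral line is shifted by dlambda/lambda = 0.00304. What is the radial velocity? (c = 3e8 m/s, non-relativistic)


v = (dlambda/lambda) * c = 0.00304 * 3e8 = 912000.0

912000.0 m/s


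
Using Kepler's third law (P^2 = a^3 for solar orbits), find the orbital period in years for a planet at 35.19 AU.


P = a^(3/2) = 35.19^1.5 = 208.7512

208.7512 years


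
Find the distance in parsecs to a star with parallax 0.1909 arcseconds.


d = 1/p = 1/0.1909 = 5.2383

5.2383 pc


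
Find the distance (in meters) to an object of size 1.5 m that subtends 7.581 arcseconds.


D = size / theta_rad, theta_rad = 7.581 * pi/(180*3600) = 3.675e-05, D = 40812.1896

40812.1896 m


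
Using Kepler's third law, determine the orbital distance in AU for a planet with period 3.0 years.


a = P^(2/3) = 3.0^(2/3) = 2.0801

2.0801 AU


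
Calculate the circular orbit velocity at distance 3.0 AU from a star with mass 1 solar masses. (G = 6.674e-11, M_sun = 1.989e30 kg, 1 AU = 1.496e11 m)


v = sqrt(GM/r) = sqrt(6.674e-11 * 1.989e+30 / 4.488e+11) = 17198.2425

17198.2425 m/s


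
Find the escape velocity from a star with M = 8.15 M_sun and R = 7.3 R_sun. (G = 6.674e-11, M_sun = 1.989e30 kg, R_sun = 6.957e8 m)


M = 8.15 * 1.989e30 kg = 1.621035e+31 kg; R = 7.3 * 6.957e8 m = 5.07861e+09 m. v_esc = sqrt(2GM/R) = sqrt(2 * 6.674e-11 * 1.621035e+31 / 5.07861e+09) = 652727.4292

652727.4292 m/s


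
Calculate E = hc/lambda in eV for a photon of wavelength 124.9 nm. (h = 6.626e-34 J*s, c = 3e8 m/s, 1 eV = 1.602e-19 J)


E = hc/lambda = 6.626e-34 * 3e8 / 1.249e-07 = 1.592e-18 J = 9.9345 eV

9.9345 eV


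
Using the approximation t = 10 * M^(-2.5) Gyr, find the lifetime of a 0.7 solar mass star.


t = 10 * M^(-2.5) = 10 * 0.7^(-2.5) = 24.3924

24.3924 Gyr


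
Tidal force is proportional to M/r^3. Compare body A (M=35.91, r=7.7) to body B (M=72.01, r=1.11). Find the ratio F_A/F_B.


Ratio = (M1/r1^3) / (M2/r2^3) = (35.91/7.7^3) / (72.01/1.11^3) = 0.0015

0.0015


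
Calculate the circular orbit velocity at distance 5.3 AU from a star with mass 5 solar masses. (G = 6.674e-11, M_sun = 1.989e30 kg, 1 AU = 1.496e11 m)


v = sqrt(GM/r) = sqrt(6.674e-11 * 9.945e+30 / 7.929e+11) = 28932.8865

28932.8865 m/s


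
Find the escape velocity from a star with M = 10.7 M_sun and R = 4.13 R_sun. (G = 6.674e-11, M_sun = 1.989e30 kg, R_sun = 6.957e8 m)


M = 10.7 * 1.989e30 kg = 2.12823e+31 kg; R = 4.13 * 6.957e8 m = 2.873241e+09 m. v_esc = sqrt(2GM/R) = sqrt(2 * 6.674e-11 * 2.12823e+31 / 2.873241e+09) = 994331.8526

994331.8526 m/s


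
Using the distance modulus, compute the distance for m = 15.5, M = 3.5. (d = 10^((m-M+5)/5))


d = 10^((m - M + 5)/5) = 10^((15.5 - 3.5 + 5)/5) = 2511.8864

2511.8864 pc


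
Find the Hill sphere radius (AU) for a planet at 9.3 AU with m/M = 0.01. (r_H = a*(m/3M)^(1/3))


r_H = a * (m/3M)^(1/3) = 9.3 * (0.01/3)^(1/3) = 1.3892

1.3892 AU


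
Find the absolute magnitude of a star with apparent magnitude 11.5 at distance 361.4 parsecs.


M = m - 5*log10(d) + 5 = 11.5 - 5*log10(361.4) + 5 = 3.7101

3.7101


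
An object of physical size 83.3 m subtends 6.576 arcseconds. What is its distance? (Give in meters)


D = size / theta_rad, theta_rad = 6.576 * pi/(180*3600) = 3.188e-05, D = 2.613e+06

2.613e+06 m


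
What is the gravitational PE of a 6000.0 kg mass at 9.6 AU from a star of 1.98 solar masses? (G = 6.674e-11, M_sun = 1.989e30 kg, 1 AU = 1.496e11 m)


M = 1.98 * 1.989e30 kg = 3.93822e+30 kg; r = 9.6 AU * 1.496e11 m/AU = 1.43616e+12 m. U = -GM*m/r = -(6.674e-11 * 3.93822e+30 * 6000.0) / 1.43616e+12 = -1.098e+12

-1.098e+12 J


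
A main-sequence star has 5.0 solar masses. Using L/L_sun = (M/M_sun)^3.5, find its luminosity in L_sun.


L/L_sun = (M/M_sun)^3.5 = 5.0^3.5 = 279.5085

279.5085 L_sun


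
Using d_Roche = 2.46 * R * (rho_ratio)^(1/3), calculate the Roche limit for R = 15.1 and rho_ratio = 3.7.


d_Roche = 2.46 * 15.1 * 3.7^(1/3) = 57.453

57.453
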